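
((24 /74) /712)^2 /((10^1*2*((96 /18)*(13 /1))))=27 /180441647360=0.00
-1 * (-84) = 84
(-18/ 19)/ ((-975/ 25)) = 6/ 247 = 0.02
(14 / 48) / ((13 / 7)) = 49 / 312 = 0.16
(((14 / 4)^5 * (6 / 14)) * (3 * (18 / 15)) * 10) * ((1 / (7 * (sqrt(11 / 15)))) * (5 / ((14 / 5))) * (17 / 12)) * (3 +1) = 187425 * sqrt(165) / 176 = 13679.08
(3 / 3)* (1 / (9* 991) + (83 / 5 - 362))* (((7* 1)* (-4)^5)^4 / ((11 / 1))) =-40663087136084756267008 / 490545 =-82893694026205050.03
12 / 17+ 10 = 182 / 17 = 10.71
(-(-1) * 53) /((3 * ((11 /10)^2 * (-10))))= -1.46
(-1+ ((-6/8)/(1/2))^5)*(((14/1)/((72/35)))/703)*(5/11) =-30625/809856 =-0.04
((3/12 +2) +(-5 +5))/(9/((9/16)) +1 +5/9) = 81/632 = 0.13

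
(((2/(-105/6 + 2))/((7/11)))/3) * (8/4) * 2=-176/651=-0.27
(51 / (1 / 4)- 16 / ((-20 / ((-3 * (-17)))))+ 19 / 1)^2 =1739761 / 25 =69590.44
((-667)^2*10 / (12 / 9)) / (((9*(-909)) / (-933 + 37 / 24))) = 49727467975 / 130896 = 379900.59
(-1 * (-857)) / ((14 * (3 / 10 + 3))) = 18.55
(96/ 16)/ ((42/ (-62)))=-62/ 7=-8.86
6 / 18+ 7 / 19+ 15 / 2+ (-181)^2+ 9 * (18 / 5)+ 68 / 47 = 878793671 / 26790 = 32803.05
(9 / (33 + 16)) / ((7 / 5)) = 45 / 343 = 0.13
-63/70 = -9/10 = -0.90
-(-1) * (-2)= -2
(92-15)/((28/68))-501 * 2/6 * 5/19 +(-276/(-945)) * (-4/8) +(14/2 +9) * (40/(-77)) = 8861056/65835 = 134.59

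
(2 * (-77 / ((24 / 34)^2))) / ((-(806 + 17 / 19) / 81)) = 3805263 / 122648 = 31.03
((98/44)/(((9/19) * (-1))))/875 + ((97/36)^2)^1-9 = -3110201/1782000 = -1.75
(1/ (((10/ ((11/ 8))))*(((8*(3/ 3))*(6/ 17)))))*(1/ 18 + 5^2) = 84337/ 69120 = 1.22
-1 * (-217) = 217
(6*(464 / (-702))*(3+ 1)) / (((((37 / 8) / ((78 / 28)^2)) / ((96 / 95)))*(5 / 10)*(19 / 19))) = -9265152 / 172235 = -53.79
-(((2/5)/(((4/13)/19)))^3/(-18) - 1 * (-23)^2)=24591223/18000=1366.18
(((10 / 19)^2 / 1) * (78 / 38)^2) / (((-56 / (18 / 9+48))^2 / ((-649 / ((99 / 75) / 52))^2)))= 3883626601562500 / 6385729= 608172786.78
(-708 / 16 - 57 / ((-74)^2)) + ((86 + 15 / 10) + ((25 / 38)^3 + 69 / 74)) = 3339582773 / 75119768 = 44.46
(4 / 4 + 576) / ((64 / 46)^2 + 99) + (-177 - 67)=-12723147 / 53395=-238.28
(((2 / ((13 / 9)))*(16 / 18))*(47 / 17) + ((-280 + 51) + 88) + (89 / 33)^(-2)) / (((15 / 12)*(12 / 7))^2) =-2358164396 / 78774345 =-29.94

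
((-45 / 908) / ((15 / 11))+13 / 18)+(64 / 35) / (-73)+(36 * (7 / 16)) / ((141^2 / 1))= 15257903179 / 23061363570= 0.66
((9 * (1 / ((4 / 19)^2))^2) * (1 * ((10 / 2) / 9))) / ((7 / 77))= 7167655 / 256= 27998.65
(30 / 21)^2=100 / 49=2.04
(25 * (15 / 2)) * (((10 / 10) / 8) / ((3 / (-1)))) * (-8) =62.50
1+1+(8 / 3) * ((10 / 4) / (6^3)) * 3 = 113 / 54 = 2.09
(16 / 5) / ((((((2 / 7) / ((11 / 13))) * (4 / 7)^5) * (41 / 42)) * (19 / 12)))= 81530757 / 810160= 100.64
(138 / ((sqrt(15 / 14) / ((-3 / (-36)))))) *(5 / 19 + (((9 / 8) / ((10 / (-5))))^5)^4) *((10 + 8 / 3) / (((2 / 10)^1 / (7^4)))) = 333815308955326599088800161077 *sqrt(210) / 10880332376531662572355584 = 444604.38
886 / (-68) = -443 / 34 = -13.03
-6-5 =-11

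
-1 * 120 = -120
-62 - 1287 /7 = -1721 /7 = -245.86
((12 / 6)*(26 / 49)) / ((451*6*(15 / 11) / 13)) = 338 / 90405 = 0.00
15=15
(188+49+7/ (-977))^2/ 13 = 53611697764/ 12408877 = 4320.43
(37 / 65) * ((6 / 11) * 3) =666 / 715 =0.93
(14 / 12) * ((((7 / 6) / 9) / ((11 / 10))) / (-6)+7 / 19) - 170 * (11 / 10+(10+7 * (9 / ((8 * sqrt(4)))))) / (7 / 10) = -1298161511 / 355509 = -3651.56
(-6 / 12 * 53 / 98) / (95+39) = -53 / 26264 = -0.00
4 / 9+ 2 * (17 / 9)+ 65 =623 / 9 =69.22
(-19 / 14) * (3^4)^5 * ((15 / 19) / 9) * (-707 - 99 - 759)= 9094695979275 / 14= 649621141376.79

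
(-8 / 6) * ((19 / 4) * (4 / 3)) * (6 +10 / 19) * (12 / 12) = -496 / 9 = -55.11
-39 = -39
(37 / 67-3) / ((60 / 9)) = -123 / 335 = -0.37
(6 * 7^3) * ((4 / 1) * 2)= 16464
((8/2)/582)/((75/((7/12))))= 7/130950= 0.00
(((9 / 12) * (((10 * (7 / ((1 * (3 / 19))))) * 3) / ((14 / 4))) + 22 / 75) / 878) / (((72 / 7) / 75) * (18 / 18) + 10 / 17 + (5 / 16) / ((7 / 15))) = 0.23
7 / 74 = 0.09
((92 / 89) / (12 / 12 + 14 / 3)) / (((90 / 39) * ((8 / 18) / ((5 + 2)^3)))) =923013 / 15130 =61.01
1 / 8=0.12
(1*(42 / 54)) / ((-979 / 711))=-553 / 979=-0.56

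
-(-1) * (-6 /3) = -2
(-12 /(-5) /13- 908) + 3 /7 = -412861 /455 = -907.39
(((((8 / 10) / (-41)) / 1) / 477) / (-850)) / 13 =2 / 540262125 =0.00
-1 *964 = -964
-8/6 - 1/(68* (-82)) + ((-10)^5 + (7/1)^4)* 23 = -2244778.33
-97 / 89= -1.09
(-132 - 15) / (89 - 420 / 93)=-1519 / 873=-1.74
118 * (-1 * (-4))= 472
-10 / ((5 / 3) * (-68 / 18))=27 / 17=1.59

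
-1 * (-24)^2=-576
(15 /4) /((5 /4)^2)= 12 /5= 2.40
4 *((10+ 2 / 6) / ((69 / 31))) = 3844 / 207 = 18.57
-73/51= -1.43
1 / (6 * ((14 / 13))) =13 / 84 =0.15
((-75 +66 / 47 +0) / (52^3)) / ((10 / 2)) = -3459 / 33042880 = -0.00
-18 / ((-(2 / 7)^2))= 441 / 2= 220.50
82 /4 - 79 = -117 /2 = -58.50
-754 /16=-377 /8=-47.12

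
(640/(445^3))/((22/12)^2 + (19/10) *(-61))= -0.00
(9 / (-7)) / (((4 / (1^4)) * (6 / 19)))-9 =-561 / 56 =-10.02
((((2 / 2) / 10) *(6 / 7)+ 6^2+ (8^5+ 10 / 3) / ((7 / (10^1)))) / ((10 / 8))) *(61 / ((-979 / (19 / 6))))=-11403375502 / 1541925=-7395.54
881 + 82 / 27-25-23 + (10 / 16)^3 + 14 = 11754287 / 13824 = 850.28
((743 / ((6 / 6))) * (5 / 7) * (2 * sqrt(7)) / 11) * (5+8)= 96590 * sqrt(7) / 77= 3318.87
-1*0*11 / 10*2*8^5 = 0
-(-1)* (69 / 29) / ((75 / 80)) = 368 / 145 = 2.54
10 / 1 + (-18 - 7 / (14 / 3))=-19 / 2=-9.50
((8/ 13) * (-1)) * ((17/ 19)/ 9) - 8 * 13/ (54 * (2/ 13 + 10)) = -55207/ 220077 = -0.25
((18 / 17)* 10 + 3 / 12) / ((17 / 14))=8.93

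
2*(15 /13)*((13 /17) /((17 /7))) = 210 /289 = 0.73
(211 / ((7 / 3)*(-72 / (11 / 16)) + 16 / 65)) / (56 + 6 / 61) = -9202765 / 597289568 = -0.02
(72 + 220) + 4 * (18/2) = 328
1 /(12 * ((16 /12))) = 1 /16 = 0.06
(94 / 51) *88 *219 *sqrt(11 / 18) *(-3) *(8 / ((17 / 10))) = -24154240 *sqrt(22) / 289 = -392018.78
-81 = -81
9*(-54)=-486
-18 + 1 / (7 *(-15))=-1891 / 105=-18.01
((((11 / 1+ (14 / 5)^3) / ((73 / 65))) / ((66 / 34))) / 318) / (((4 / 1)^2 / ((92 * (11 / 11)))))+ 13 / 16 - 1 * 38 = -1885237457 / 51070800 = -36.91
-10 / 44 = -5 / 22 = -0.23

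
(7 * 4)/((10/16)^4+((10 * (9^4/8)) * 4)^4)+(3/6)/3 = 4743731683460713648753/28462390100764277763750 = 0.17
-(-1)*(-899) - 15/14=-12601/14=-900.07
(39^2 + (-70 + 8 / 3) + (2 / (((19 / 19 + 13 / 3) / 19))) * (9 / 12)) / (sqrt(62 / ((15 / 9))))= 239.21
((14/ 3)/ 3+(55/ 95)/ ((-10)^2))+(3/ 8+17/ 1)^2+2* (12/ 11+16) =1016142649/ 3009600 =337.63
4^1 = 4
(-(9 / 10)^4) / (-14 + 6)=6561 / 80000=0.08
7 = 7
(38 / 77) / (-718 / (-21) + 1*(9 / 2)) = 228 / 17875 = 0.01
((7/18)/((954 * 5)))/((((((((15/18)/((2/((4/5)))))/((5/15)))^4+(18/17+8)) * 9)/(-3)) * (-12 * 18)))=119/9513974880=0.00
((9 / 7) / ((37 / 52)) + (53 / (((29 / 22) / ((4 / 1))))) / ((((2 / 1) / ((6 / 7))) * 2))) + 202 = 1789646 / 7511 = 238.27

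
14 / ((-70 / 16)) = -16 / 5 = -3.20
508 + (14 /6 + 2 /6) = 1532 /3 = 510.67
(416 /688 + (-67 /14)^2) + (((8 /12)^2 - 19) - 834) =-62884937 /75852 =-829.05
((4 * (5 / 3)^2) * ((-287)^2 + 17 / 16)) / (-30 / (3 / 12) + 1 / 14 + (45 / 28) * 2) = -76878725 / 9804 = -7841.57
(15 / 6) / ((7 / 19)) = 95 / 14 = 6.79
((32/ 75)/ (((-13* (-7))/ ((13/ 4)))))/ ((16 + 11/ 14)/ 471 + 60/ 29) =72848/ 10061375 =0.01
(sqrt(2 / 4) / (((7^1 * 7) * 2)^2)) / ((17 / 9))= 9 * sqrt(2) / 326536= 0.00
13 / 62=0.21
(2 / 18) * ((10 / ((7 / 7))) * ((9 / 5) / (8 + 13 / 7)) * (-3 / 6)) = -0.10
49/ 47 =1.04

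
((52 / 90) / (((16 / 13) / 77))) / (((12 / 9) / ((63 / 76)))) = 273273 / 12160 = 22.47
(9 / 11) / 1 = 0.82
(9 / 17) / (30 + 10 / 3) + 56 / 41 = 96307 / 69700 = 1.38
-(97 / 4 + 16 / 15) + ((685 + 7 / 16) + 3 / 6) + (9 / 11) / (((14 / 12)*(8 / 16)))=12234193 / 18480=662.02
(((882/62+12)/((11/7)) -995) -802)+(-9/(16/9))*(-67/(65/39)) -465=-55700259/27280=-2041.80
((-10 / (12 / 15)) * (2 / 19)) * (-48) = 1200 / 19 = 63.16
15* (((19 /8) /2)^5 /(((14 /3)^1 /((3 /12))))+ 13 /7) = 1747203015 /58720256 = 29.75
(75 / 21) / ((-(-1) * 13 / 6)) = 1.65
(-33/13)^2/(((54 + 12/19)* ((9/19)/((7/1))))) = 305767/175422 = 1.74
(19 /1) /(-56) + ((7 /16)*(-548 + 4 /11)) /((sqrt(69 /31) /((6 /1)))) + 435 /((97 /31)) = 753317 /5432 - 5271*sqrt(2139) /253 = -824.88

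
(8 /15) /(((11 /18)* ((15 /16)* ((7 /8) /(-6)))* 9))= -4096 /5775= -0.71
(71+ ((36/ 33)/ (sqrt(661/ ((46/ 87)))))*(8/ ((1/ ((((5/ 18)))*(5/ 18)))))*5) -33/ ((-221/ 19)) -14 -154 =-20810/ 221+ 1000*sqrt(2645322)/ 17079579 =-94.07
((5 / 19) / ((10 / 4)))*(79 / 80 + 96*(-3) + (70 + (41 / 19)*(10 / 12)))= -981377 / 43320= -22.65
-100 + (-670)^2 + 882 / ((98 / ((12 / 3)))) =448836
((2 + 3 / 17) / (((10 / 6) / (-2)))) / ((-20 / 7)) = 777 / 850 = 0.91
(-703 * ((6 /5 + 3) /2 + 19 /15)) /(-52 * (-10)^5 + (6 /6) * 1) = -71003 /156000030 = -0.00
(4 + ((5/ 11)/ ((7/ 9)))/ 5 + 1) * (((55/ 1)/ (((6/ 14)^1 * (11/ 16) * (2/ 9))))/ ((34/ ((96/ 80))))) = 28368/ 187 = 151.70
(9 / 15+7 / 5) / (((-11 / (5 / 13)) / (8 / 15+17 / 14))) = -367 / 3003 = -0.12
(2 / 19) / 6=1 / 57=0.02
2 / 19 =0.11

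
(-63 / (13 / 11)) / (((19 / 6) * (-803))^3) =13608 / 4197184939519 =0.00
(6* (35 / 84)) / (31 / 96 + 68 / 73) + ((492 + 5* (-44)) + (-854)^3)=-5475347671752 / 8791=-622835590.01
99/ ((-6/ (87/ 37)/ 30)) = -43065/ 37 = -1163.92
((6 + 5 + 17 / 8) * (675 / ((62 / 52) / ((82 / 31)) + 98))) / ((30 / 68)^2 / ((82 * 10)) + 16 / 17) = 275453703000 / 2881675913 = 95.59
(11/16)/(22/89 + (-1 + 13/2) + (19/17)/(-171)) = 149787/1250728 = 0.12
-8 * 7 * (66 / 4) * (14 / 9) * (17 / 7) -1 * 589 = -12239 / 3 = -4079.67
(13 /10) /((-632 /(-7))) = 91 /6320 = 0.01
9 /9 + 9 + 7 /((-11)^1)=103 /11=9.36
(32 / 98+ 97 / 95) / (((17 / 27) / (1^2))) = 9963 / 4655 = 2.14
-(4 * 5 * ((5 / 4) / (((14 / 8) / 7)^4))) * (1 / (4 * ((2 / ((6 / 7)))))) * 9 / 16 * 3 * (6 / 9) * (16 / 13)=-86400 / 91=-949.45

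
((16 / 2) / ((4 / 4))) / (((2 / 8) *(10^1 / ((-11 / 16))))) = -11 / 5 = -2.20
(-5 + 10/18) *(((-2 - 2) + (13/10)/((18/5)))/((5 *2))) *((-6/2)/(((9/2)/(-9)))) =262/27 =9.70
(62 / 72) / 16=31 / 576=0.05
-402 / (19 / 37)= -14874 / 19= -782.84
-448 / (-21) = 64 / 3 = 21.33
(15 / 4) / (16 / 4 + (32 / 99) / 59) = 87615 / 93584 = 0.94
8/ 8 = 1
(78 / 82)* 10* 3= 1170 / 41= 28.54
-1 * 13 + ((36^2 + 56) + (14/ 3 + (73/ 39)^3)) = 80093980/ 59319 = 1350.22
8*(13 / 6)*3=52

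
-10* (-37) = 370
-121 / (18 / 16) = -968 / 9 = -107.56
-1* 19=-19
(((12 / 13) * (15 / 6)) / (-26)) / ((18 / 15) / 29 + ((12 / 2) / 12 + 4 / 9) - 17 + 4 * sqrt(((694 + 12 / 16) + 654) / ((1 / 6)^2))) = -1226178000 * sqrt(5395) / 894083896735679 - 1636352550 / 894083896735679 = -0.00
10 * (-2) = -20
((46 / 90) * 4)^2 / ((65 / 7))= 59248 / 131625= 0.45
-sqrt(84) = -9.17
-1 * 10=-10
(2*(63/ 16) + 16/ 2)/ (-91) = -127/ 728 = -0.17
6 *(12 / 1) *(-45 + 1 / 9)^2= 1305728 / 9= 145080.89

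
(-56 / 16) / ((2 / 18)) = -63 / 2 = -31.50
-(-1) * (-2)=-2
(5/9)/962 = 0.00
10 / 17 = 0.59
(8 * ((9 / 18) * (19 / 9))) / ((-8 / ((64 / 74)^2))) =-9728 / 12321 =-0.79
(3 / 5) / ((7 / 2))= 6 / 35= 0.17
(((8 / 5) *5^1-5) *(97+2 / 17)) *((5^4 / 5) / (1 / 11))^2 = 9364265625 / 17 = 550839154.41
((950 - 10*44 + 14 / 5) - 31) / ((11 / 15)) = 657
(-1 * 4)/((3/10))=-40/3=-13.33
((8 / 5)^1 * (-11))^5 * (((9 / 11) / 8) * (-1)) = 172712.26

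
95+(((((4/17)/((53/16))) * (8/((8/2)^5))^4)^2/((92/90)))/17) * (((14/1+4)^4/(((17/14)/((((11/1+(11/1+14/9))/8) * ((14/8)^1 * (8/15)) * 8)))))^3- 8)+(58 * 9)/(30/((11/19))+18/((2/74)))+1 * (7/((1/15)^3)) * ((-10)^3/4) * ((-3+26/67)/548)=14626265182293563849667285075770250193/517802565499399870346976611532800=28246.80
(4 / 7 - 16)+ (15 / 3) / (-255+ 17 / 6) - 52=-714346 / 10591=-67.45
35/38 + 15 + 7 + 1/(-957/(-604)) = 856499/36366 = 23.55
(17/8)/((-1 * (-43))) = 17/344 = 0.05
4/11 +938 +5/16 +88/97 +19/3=48446069/51216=945.92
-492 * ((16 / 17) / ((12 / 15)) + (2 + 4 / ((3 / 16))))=-205000 / 17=-12058.82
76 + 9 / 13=997 / 13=76.69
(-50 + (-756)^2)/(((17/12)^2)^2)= 11850333696/83521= 141884.48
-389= -389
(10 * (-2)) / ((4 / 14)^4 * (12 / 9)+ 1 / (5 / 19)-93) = 360150 / 1606109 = 0.22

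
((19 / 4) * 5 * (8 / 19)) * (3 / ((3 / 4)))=40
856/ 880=107/ 110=0.97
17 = 17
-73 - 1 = -74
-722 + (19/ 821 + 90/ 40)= -2363583/ 3284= -719.73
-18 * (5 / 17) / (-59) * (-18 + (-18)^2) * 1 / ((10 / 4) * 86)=0.13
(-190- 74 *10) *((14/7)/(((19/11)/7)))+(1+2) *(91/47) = -6726153/893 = -7532.09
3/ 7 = 0.43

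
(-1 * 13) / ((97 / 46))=-598 / 97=-6.16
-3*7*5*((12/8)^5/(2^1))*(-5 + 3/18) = 246645/128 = 1926.91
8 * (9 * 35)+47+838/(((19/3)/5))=3228.58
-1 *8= -8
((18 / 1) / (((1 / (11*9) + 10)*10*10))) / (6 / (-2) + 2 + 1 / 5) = -891 / 39640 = -0.02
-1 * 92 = -92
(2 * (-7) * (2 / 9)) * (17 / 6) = -8.81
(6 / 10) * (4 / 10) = 6 / 25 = 0.24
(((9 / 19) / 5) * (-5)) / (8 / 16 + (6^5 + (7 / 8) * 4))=-0.00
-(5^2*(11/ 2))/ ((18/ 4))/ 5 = -55/ 9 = -6.11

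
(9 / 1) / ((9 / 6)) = 6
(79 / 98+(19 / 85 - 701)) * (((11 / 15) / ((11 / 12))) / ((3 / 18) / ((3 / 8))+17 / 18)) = -209907108 / 520625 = -403.18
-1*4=-4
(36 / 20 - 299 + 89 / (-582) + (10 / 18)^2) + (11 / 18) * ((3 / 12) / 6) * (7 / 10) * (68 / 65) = -6067699021 / 20428200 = -297.03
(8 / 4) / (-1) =-2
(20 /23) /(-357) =-20 /8211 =-0.00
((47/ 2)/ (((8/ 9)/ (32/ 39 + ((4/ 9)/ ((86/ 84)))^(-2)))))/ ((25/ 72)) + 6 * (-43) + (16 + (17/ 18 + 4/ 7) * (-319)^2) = 154481.26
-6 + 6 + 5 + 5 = 10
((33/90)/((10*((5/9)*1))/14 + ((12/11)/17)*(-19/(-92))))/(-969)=-19481/21112040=-0.00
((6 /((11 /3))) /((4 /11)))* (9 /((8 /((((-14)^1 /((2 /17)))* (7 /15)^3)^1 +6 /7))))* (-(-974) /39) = -1420.70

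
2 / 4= 1 / 2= 0.50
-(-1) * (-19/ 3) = -19/ 3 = -6.33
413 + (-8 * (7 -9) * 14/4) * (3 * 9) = 1925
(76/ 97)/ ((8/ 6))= 57/ 97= 0.59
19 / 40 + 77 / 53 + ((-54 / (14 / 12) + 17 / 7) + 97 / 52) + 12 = -5414093 / 192920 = -28.06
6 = 6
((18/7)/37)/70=0.00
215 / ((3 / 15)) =1075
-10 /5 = -2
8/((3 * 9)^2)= 8/729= 0.01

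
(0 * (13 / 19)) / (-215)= 0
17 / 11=1.55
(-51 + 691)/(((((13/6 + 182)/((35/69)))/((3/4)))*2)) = 0.66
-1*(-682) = 682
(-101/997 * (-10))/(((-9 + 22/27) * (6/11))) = -49995/220337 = -0.23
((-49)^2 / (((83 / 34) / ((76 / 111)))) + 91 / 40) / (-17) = -249005743 / 6264840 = -39.75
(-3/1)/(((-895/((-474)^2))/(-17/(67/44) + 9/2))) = -300953502/59965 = -5018.82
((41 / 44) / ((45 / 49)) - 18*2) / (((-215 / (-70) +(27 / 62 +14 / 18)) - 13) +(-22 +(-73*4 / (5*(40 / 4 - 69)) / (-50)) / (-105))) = 110859576625 / 97328310068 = 1.14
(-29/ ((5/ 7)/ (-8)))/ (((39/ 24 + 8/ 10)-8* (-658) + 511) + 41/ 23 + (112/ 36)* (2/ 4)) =0.06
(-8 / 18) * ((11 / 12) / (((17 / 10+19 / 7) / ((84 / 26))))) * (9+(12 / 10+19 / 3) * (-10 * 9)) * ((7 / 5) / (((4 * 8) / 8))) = 841379 / 12051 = 69.82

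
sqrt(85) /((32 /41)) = 41 * sqrt(85) /32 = 11.81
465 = 465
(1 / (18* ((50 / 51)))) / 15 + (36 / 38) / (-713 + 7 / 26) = 431057 / 176044500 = 0.00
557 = 557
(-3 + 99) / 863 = 96 / 863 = 0.11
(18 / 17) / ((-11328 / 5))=-15 / 32096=-0.00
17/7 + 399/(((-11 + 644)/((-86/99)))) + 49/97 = 33844486/14183631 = 2.39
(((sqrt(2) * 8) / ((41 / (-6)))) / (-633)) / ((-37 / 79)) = -1264 * sqrt(2) / 320087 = -0.01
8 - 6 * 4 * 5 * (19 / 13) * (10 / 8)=-2746 / 13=-211.23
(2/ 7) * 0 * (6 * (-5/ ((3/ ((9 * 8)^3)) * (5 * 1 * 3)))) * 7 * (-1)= 0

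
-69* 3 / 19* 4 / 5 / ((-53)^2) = -0.00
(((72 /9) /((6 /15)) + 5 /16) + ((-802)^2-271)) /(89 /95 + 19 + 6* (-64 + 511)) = 977289035 /4106944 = 237.96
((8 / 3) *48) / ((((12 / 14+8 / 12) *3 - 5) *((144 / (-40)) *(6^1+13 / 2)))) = 896 / 135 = 6.64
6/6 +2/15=17/15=1.13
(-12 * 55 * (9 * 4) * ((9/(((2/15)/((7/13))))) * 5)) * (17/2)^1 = -477130500/13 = -36702346.15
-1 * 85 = -85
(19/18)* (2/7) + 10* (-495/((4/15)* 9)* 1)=-259837/126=-2062.20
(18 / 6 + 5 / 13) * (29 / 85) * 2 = 2552 / 1105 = 2.31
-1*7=-7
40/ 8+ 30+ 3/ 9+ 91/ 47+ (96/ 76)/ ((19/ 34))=2012111/ 50901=39.53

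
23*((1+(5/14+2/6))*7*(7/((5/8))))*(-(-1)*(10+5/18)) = 845894/27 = 31329.41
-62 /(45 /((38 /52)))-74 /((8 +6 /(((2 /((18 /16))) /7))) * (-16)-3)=-256511 /297765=-0.86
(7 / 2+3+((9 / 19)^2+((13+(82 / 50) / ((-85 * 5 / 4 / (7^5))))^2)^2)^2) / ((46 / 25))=7389307442489385969.96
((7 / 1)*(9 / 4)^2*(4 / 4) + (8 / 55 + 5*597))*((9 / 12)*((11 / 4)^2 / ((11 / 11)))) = 87717729 / 5120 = 17132.37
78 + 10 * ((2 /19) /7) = 10394 /133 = 78.15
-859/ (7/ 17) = -14603/ 7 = -2086.14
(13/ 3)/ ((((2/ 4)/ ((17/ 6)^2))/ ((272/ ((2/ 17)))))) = 4343092/ 27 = 160855.26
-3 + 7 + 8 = 12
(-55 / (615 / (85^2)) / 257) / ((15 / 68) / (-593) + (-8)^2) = -291340900 / 7416288321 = -0.04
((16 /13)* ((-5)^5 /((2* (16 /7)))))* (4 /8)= -21875 /52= -420.67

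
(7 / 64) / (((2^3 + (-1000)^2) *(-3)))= -7 / 192001536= -0.00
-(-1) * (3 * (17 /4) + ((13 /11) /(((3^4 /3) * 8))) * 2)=3790 /297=12.76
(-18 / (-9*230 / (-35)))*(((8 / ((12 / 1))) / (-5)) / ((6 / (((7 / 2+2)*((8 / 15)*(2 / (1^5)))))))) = 616 / 15525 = 0.04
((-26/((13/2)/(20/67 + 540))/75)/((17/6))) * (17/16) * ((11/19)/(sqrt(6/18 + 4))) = -7964 * sqrt(39)/16549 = -3.01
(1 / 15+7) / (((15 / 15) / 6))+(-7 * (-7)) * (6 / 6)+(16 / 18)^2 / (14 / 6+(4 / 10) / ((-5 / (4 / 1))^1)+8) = 9274589 / 101385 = 91.48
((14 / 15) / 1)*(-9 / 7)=-1.20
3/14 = 0.21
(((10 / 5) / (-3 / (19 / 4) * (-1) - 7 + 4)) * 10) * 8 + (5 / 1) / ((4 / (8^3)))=5152 / 9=572.44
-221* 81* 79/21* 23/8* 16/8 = -10842039/28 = -387215.68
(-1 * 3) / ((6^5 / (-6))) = 1 / 432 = 0.00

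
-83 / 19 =-4.37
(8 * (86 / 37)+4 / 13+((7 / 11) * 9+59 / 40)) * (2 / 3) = 5524769 / 317460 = 17.40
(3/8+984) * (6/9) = 656.25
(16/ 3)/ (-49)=-16/ 147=-0.11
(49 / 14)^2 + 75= 349 / 4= 87.25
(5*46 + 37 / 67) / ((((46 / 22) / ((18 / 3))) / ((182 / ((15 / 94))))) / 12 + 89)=69766560864 / 26931968761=2.59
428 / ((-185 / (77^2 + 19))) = -2545744 / 185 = -13760.78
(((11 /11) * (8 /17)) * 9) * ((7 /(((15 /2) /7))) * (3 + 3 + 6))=28224 /85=332.05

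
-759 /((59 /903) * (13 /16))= -10966032 /767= -14297.30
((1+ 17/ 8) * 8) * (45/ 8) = 1125/ 8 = 140.62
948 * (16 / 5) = 15168 / 5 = 3033.60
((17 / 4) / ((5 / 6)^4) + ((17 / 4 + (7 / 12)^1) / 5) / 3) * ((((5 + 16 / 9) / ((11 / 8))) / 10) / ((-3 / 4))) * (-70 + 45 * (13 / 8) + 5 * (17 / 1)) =-294638723 / 556875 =-529.09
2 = 2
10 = 10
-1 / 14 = -0.07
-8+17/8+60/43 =-1541/344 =-4.48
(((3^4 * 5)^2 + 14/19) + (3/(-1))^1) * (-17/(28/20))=-264896720/133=-1991704.66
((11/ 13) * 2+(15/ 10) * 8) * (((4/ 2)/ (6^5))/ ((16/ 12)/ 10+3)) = 445/ 395928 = 0.00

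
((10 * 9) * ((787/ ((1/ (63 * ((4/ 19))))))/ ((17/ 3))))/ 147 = 2549880/ 2261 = 1127.77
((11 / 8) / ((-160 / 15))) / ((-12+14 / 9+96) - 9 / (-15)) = -1485 / 992512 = -0.00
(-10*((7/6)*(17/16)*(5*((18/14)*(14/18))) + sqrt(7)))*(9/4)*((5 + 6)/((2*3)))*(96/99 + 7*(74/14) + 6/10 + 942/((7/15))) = -100979915/192 - 1187999*sqrt(7)/14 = -750447.77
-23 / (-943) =1 / 41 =0.02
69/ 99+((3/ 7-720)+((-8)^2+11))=-148735/ 231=-643.87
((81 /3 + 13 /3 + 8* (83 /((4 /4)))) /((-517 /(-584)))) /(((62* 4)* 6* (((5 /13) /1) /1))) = 989807 /721215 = 1.37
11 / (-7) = -1.57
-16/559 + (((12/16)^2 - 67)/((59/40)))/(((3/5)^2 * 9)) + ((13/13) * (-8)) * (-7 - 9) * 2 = 1293357979/5342922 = 242.07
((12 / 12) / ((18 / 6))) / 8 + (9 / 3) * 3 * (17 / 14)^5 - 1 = 36789895 / 1613472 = 22.80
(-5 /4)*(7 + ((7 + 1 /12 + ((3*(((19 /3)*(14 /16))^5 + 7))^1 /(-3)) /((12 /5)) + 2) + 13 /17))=17573564367485 /6497501184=2704.67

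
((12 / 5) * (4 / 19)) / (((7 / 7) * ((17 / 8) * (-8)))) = -48 / 1615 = -0.03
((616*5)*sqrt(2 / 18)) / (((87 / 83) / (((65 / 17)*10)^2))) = 108007900000 / 75429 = 1431914.78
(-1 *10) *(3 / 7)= -30 / 7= -4.29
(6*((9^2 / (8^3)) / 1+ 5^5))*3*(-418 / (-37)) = 3009752361 / 4736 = 635505.14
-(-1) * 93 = 93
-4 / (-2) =2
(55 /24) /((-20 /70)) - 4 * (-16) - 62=-289 /48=-6.02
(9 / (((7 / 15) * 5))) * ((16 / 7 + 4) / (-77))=-108 / 343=-0.31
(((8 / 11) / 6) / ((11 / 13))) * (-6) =-104 / 121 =-0.86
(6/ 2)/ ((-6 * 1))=-1/ 2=-0.50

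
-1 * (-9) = 9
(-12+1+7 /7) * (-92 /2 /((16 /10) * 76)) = 575 /152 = 3.78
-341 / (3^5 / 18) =-682 / 27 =-25.26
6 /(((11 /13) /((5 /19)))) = 390 /209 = 1.87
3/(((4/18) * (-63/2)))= -3/7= -0.43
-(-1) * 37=37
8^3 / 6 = 256 / 3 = 85.33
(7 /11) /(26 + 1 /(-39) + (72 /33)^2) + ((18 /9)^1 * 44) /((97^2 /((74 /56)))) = 315846707 /9552571931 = 0.03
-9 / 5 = -1.80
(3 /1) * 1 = 3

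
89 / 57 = 1.56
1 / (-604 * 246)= -1 / 148584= -0.00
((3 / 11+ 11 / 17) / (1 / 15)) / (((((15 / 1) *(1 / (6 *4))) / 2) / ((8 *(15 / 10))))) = 99072 / 187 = 529.80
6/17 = 0.35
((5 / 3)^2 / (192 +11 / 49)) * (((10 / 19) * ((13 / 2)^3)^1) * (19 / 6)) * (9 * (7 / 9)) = 94196375 / 2034504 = 46.30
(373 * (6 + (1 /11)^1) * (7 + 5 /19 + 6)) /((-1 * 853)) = -6297732 /178277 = -35.33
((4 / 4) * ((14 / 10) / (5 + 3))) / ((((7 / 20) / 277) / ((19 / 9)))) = 5263 / 18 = 292.39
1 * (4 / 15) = 4 / 15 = 0.27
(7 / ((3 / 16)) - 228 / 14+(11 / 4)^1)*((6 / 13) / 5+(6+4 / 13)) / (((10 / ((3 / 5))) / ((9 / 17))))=71964 / 14875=4.84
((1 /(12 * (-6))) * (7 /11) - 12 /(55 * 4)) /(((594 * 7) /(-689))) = 172939 /16465680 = 0.01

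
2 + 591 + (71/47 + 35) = 29587/47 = 629.51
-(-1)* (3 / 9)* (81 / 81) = 1 / 3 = 0.33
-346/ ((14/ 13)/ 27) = -60723/ 7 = -8674.71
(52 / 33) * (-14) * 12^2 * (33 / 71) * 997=-1472077.52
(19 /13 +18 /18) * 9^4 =209952 /13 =16150.15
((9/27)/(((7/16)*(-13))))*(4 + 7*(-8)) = 64/21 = 3.05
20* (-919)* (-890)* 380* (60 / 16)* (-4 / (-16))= 5827608750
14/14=1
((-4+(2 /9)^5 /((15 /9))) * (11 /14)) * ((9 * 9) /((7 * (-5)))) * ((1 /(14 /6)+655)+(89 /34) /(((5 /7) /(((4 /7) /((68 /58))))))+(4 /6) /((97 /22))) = 4780.94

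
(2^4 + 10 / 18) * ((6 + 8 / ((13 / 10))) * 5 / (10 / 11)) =129481 / 117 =1106.68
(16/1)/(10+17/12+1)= 192/149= 1.29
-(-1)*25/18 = 25/18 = 1.39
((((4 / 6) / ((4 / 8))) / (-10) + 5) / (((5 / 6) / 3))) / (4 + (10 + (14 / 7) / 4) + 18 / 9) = 292 / 275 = 1.06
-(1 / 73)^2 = -1 / 5329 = -0.00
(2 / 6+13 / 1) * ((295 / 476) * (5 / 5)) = 2950 / 357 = 8.26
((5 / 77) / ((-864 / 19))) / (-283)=95 / 18827424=0.00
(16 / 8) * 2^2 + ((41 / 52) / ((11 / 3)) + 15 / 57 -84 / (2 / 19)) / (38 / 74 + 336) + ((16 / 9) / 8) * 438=41798231051 / 405952404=102.96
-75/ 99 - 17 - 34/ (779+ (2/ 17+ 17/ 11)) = -42878219/ 2408736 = -17.80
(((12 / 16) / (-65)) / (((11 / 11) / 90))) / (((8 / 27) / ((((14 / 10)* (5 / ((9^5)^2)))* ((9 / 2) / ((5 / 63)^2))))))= -343 / 68234400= -0.00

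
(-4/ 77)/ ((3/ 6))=-8/ 77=-0.10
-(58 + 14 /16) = -471 /8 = -58.88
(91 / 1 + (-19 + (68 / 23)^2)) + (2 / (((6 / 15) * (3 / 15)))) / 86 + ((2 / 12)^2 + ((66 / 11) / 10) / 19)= 6308459111 / 77794740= 81.09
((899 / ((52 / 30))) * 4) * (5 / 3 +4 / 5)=66526 / 13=5117.38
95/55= 19/11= 1.73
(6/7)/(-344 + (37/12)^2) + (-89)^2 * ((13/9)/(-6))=-34719350093/18207126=-1906.91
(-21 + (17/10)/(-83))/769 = -17447/638270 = -0.03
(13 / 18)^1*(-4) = -26 / 9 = -2.89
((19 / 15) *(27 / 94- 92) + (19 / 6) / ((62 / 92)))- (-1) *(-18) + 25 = -4566409 / 43710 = -104.47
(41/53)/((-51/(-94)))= 3854/2703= 1.43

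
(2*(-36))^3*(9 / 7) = -3359232 / 7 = -479890.29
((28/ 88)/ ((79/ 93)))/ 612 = 217/ 354552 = 0.00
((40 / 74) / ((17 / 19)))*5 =1900 / 629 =3.02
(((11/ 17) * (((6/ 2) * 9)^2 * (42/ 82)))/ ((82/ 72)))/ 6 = 1010394/ 28577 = 35.36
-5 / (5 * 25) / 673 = -1 / 16825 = -0.00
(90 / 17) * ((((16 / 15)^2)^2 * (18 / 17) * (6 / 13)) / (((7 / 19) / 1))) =29884416 / 3287375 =9.09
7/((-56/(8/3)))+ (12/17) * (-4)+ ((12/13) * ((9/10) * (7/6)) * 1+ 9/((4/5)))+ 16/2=226247/13260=17.06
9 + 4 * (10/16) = 23/2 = 11.50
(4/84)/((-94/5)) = -5/1974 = -0.00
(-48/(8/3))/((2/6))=-54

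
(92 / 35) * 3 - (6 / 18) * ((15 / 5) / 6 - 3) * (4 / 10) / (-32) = 26461 / 3360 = 7.88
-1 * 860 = -860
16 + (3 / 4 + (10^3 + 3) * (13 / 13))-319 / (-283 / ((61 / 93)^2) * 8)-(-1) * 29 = 20537113129 / 19581336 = 1048.81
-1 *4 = -4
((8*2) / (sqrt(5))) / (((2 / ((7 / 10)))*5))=28*sqrt(5) / 125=0.50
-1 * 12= -12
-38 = -38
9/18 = 0.50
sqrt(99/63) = sqrt(77)/7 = 1.25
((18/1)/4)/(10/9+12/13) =1053/476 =2.21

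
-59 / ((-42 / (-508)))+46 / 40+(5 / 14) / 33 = -3291557 / 4620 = -712.46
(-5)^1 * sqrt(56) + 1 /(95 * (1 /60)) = 12 /19- 10 * sqrt(14) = -36.78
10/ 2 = 5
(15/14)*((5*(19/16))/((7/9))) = 12825/1568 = 8.18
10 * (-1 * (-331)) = 3310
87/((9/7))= 203/3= 67.67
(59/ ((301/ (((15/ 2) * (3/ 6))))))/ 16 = 885/ 19264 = 0.05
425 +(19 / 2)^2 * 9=4949 / 4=1237.25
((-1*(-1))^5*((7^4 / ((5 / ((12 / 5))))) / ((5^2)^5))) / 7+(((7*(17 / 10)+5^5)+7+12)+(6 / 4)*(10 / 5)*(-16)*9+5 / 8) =5321337923553 / 1953125000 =2724.53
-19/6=-3.17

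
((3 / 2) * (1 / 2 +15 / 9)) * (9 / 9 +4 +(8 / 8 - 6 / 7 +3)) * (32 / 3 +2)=4693 / 14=335.21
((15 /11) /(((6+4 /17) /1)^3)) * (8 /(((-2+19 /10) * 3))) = -245650 /1637647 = -0.15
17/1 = 17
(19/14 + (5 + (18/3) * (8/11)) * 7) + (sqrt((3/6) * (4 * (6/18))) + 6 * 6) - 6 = sqrt(6)/3 + 14923/154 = 97.72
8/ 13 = 0.62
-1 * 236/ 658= -118/ 329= -0.36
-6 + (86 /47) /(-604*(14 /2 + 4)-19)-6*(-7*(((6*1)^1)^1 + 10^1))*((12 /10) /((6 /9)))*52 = 98478486596 /1565805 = 62893.20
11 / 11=1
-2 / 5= -0.40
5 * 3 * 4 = 60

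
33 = 33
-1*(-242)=242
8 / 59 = 0.14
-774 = -774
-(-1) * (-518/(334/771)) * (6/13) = -1198134/2171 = -551.88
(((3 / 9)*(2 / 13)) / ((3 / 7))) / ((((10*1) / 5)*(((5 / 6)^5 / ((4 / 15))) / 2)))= 16128 / 203125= 0.08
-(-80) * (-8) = -640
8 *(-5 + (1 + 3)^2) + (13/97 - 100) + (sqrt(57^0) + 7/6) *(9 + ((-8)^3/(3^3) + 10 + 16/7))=-751655/109998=-6.83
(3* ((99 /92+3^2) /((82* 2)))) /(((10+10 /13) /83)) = 3000699 /2112320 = 1.42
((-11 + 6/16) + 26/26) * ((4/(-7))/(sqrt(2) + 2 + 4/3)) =165/82-99 * sqrt(2)/164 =1.16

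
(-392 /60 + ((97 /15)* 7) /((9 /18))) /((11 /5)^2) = 2100 /121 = 17.36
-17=-17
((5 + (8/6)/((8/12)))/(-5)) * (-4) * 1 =5.60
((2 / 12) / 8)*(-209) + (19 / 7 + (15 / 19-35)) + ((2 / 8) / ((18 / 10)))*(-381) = -566689 / 6384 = -88.77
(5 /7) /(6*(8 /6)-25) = -5 /119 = -0.04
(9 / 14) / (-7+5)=-9 / 28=-0.32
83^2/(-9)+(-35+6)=-7150/9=-794.44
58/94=29/47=0.62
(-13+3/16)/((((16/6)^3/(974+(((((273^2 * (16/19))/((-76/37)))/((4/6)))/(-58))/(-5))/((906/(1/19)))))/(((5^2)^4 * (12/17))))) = -379506764612893359375/2091436183552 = -181457492.03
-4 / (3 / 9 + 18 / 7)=-84 / 61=-1.38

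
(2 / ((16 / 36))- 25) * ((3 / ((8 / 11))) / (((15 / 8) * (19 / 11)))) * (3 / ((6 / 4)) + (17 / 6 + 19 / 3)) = -332387 / 1140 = -291.57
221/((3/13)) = 2873/3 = 957.67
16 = 16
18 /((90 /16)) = 16 /5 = 3.20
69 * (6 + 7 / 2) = 1311 / 2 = 655.50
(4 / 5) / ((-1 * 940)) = -1 / 1175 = -0.00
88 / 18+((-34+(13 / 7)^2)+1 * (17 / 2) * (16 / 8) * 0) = -11317 / 441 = -25.66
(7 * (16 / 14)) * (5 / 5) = 8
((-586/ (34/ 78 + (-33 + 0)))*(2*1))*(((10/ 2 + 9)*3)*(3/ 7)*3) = 1234116/ 635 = 1943.49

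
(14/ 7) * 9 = 18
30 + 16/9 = 286/9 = 31.78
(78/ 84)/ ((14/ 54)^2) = 9477/ 686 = 13.81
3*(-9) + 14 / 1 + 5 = -8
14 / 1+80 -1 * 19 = 75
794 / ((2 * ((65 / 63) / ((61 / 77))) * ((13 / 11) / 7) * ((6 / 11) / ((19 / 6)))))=35429471 / 3380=10482.09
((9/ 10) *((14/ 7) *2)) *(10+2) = 216/ 5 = 43.20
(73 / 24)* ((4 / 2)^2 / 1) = 73 / 6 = 12.17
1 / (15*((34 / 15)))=1 / 34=0.03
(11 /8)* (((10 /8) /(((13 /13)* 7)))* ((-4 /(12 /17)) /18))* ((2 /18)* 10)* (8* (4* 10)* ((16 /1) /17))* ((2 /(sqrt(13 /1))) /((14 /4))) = -176000* sqrt(13) /154791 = -4.10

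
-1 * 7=-7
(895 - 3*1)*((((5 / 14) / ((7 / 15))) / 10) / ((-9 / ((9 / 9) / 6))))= -1.26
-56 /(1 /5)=-280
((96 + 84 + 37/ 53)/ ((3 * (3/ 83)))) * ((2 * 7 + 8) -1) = 5564237/ 159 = 34995.20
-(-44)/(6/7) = 154/3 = 51.33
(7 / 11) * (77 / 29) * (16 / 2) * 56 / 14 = 1568 / 29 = 54.07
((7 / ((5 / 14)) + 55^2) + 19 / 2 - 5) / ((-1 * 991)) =-30491 / 9910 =-3.08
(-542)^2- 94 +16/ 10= 1468358/ 5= 293671.60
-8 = -8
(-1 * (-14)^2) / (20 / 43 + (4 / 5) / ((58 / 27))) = -87290 / 373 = -234.02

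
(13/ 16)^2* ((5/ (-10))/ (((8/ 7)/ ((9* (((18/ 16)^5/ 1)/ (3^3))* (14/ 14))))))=-23284989/ 134217728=-0.17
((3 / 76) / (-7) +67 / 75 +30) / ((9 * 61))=1232419 / 21905100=0.06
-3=-3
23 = 23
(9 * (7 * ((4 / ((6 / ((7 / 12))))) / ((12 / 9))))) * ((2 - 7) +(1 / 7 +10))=189 / 2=94.50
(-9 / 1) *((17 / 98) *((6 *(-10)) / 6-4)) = 153 / 7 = 21.86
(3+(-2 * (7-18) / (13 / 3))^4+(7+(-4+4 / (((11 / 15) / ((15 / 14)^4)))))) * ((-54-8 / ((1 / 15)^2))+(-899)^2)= 546337431.91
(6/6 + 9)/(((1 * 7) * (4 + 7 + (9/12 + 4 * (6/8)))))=40/413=0.10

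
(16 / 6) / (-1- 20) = -0.13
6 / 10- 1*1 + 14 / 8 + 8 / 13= 511 / 260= 1.97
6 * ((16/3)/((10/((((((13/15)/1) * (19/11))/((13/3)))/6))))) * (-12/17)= -608/4675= -0.13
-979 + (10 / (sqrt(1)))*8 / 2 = -939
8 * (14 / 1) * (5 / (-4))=-140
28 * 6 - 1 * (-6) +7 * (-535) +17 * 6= -3469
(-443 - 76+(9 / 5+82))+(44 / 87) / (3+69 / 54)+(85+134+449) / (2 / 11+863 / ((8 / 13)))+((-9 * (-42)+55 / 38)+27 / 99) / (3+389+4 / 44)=-1780691194383407 / 4106409240850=-433.64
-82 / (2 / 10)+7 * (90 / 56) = -398.75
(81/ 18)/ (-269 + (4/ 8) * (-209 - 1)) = -9/ 748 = -0.01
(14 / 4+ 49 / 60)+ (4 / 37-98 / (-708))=199229 / 43660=4.56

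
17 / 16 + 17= 289 / 16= 18.06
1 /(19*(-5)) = -1 /95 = -0.01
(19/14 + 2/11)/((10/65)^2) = 40053/616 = 65.02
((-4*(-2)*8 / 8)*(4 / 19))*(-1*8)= -256 / 19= -13.47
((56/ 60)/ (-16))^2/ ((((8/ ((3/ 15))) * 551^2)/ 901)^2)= 39778249/ 2123678988311040000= 0.00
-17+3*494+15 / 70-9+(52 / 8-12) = 10155 / 7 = 1450.71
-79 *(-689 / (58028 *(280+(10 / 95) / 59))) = 61017151 / 18213944696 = 0.00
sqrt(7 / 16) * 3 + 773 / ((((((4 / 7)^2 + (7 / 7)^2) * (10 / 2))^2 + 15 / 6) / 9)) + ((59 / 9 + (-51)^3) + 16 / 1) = -132476.82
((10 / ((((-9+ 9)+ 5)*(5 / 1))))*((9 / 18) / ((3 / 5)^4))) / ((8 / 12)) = 125 / 54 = 2.31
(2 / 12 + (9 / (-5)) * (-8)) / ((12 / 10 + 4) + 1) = 437 / 186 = 2.35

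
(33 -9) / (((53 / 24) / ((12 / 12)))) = 576 / 53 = 10.87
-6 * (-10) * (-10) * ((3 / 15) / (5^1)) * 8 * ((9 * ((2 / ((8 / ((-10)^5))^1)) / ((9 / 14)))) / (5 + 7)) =5600000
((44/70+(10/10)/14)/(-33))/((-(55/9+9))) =21/14960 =0.00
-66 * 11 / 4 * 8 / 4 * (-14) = 5082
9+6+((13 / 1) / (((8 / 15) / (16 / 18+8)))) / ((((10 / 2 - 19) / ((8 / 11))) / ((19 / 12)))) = -1955 / 693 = -2.82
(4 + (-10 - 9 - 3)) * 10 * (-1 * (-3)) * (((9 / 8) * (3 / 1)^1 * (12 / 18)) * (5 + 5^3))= -157950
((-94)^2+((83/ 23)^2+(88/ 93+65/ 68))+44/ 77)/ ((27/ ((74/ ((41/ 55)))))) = 421819522451525/ 12961736802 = 32543.44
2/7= 0.29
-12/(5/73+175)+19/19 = 992/1065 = 0.93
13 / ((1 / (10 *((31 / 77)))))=4030 / 77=52.34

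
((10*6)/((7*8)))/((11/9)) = 135/154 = 0.88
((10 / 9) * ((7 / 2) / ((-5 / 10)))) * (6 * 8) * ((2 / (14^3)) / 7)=-40 / 1029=-0.04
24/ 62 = 12/ 31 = 0.39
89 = 89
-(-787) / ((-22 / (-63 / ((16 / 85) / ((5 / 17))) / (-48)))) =-413175 / 5632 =-73.36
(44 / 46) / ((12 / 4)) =22 / 69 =0.32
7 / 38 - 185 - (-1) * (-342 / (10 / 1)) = -41613 / 190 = -219.02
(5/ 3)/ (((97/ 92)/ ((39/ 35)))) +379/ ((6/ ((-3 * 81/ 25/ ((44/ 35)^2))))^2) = 4071813627965/ 10179828736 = 399.99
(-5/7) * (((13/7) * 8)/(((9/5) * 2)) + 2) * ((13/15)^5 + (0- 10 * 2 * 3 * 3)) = 52618055902/66976875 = 785.62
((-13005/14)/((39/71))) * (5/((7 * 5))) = -307785/1274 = -241.59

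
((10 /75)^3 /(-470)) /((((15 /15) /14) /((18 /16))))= -7 /88125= -0.00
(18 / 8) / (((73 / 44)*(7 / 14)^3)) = 792 / 73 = 10.85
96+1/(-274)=96.00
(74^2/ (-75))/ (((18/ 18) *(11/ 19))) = -126.11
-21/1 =-21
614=614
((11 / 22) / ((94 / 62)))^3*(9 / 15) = 89373 / 4152920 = 0.02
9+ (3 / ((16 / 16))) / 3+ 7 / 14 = 21 / 2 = 10.50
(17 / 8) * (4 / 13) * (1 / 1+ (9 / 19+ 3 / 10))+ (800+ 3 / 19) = 3958509 / 4940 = 801.32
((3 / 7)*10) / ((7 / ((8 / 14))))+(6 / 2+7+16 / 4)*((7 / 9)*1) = 34694 / 3087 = 11.24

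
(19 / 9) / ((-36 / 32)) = -1.88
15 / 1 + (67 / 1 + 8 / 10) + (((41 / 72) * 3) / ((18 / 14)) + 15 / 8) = 23221 / 270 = 86.00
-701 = -701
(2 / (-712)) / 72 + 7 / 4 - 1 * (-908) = 23318711 / 25632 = 909.75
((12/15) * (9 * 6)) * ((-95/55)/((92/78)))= -80028/1265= -63.26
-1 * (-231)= 231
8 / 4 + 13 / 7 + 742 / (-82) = -1490 / 287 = -5.19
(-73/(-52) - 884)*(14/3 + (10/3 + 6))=-321265/26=-12356.35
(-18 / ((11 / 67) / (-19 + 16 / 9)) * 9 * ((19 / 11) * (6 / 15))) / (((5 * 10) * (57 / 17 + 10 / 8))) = 48302712 / 946825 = 51.02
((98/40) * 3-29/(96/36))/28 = -141/1120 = -0.13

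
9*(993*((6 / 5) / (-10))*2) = -53622 / 25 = -2144.88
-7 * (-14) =98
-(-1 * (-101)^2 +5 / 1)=10196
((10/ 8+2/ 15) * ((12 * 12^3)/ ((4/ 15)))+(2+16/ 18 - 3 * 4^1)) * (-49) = -47433470/ 9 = -5270385.56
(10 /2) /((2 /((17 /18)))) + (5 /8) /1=215 /72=2.99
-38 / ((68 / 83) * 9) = -1577 / 306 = -5.15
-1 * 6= -6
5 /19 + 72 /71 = 1723 /1349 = 1.28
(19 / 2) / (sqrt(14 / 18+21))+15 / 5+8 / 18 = 1381 / 252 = 5.48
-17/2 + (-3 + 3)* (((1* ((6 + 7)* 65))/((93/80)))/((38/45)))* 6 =-17/2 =-8.50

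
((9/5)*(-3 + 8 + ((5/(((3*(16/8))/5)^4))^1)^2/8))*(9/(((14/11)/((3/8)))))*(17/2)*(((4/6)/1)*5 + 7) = 12745162463/5308416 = 2400.94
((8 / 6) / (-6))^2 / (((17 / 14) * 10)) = 28 / 6885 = 0.00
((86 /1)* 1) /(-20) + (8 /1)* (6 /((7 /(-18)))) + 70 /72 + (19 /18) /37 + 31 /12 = -124.14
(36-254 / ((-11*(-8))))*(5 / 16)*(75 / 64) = 546375 / 45056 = 12.13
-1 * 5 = -5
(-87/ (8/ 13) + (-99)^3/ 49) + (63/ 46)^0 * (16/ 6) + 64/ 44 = -257934451/ 12936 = -19939.27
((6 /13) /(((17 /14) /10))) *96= 80640 /221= 364.89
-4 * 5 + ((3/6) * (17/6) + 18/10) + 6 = -647/60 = -10.78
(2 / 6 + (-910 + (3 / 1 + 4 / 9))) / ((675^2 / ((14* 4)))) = -456736 / 4100625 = -0.11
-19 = -19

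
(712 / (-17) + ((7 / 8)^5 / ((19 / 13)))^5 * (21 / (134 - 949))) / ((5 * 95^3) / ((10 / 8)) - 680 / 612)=-488538971297366591600765266507802703 / 40003444288873103484413600391292675686400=-0.00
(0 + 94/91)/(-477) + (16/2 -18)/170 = -45005/737919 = -0.06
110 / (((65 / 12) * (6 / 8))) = 352 / 13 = 27.08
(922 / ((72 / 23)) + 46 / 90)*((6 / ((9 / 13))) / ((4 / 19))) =13117429 / 1080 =12145.77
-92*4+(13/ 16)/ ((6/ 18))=-5849/ 16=-365.56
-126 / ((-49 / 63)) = 162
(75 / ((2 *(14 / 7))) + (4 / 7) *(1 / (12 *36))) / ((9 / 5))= 17720 / 1701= 10.42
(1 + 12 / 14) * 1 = 13 / 7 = 1.86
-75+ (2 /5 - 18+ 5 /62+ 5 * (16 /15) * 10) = -36443 /930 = -39.19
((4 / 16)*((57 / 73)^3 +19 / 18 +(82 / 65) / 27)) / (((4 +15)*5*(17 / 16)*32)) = 2155134203 / 17641609736400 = 0.00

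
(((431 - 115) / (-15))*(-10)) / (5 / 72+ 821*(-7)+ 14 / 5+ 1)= -75840 / 2067527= -0.04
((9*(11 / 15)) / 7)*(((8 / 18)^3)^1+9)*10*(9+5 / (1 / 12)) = 3352250 / 567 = 5912.26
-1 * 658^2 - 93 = -433057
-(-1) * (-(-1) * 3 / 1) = 3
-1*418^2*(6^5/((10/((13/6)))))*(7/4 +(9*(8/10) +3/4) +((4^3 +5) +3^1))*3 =-1803782783088/25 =-72151311323.52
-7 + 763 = 756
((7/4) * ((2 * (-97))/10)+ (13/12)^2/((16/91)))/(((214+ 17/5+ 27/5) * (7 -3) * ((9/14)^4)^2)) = -1811352357409/1726345698984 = -1.05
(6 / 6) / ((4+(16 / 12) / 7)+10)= 21 / 298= 0.07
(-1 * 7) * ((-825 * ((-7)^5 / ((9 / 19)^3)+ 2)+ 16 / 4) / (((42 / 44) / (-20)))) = 13948608782680 / 729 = 19133894077.75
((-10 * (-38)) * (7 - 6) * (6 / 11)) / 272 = 0.76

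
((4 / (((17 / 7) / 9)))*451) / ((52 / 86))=2443518 / 221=11056.64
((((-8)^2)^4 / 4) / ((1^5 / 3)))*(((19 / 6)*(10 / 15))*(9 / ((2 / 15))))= 1793064960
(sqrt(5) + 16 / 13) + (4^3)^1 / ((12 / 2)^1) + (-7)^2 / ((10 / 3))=sqrt(5) + 10373 / 390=28.83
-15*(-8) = 120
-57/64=-0.89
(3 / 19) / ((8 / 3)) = 9 / 152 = 0.06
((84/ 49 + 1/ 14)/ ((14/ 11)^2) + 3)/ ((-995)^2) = 11257/ 2716628600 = 0.00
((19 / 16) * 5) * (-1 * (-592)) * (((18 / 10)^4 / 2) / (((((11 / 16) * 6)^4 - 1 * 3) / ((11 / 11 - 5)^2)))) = 50379522048 / 48901375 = 1030.23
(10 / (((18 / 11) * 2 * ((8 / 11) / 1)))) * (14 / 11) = 385 / 72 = 5.35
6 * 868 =5208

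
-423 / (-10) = 423 / 10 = 42.30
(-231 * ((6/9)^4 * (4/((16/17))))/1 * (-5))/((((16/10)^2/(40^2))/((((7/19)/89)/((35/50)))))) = 163625000/45657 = 3583.79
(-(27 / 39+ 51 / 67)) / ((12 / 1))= -211 / 1742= -0.12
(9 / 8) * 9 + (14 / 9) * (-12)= -205 / 24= -8.54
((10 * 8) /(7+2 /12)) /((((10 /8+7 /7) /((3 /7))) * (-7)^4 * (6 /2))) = 0.00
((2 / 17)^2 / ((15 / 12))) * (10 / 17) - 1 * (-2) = 9858 / 4913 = 2.01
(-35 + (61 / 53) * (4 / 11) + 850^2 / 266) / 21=207927337 / 1628319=127.69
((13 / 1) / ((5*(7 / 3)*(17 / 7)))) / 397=39 / 33745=0.00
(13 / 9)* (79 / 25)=1027 / 225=4.56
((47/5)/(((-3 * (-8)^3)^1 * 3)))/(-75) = -47/1728000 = -0.00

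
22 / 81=0.27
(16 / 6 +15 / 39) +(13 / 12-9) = -253 / 52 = -4.87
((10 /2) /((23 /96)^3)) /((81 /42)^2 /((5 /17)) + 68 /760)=82368921600 /2885197211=28.55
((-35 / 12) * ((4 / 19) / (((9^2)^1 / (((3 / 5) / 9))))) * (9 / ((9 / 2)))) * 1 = -14 / 13851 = -0.00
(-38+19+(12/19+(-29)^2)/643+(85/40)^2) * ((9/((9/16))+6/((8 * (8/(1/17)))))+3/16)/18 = -90747983615/7656247296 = -11.85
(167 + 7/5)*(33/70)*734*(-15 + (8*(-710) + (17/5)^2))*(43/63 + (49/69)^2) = -393060601.28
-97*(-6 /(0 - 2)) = -291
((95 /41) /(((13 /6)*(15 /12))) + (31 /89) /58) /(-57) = -2370395 /156826722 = -0.02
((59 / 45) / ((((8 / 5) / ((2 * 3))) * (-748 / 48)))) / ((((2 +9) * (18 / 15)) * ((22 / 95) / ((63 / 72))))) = -196175 / 2172192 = -0.09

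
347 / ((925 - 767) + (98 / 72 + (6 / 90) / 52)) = 202995 / 93227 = 2.18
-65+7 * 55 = 320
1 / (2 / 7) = 7 / 2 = 3.50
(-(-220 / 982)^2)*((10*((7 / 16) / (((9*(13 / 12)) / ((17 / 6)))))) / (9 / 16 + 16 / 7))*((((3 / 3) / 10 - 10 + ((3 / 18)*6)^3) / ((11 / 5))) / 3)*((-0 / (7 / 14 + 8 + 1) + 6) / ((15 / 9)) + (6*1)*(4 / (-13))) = 563441200 / 10633841829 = 0.05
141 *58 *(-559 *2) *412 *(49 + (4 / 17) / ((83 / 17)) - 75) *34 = 275873980868928 / 83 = 3323782902035.28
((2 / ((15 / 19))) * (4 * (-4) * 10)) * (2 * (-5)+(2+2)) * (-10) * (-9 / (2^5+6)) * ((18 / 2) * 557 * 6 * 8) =1385994240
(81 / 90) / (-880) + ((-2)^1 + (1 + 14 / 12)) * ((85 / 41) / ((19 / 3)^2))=988791 / 130248800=0.01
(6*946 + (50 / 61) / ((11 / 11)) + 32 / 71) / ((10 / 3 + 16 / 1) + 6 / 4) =147529548 / 541375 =272.51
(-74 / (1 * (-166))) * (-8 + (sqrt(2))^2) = -222 / 83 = -2.67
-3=-3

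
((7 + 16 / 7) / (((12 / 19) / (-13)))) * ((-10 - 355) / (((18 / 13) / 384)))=1218895600 / 63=19347549.21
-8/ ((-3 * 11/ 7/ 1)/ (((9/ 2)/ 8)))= 21/ 22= 0.95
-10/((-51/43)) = 430/51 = 8.43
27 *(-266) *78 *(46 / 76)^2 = -3899259 / 19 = -205224.16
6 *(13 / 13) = 6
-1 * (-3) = 3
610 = 610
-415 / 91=-4.56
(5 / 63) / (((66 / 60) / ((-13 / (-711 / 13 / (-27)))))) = -8450 / 18249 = -0.46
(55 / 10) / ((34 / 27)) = 297 / 68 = 4.37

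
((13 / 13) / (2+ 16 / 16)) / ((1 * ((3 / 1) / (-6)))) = -2 / 3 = -0.67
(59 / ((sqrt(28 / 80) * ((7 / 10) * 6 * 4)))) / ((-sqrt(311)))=-295 * sqrt(10885) / 91434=-0.34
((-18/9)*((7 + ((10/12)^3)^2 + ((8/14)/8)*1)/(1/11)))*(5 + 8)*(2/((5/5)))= -345895121/81648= -4236.42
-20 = -20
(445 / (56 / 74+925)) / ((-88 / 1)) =-16465 / 3014264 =-0.01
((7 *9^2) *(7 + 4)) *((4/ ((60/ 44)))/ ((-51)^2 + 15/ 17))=129591/ 18430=7.03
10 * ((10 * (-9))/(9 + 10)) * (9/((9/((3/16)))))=-675/76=-8.88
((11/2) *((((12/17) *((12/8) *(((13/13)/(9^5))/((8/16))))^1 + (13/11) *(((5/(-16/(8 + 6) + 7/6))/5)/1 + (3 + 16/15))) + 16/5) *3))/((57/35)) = 2475267823/4238406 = 584.01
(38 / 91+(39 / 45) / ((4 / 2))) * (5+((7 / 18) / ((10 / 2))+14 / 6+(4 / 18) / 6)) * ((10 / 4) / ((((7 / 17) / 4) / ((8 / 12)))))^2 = 5400315268 / 3250611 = 1661.32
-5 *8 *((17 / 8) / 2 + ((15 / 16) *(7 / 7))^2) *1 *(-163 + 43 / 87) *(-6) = -17566465 / 232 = -75717.52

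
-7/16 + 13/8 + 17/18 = 307/144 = 2.13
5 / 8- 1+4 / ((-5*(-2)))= 0.02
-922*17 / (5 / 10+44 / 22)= -31348 / 5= -6269.60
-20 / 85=-4 / 17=-0.24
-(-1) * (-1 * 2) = -2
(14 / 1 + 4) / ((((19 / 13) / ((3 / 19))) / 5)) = 9.72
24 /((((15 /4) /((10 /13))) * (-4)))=-16 /13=-1.23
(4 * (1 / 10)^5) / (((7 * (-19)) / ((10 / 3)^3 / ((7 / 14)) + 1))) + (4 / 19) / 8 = 2360473 / 89775000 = 0.03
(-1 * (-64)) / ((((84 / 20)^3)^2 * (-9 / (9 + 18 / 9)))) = -11000000 / 771895089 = -0.01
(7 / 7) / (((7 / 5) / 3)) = 15 / 7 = 2.14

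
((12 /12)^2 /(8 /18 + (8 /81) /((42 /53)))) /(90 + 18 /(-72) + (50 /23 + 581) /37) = 1447551 /86916962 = 0.02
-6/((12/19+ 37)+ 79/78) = -8892/57271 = -0.16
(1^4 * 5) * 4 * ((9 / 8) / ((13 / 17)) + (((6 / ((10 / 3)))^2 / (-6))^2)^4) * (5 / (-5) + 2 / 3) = -250247298824751 / 25390625000000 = -9.86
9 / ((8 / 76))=171 / 2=85.50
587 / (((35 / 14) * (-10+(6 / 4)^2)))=-4696 / 155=-30.30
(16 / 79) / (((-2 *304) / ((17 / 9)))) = -17 / 27018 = -0.00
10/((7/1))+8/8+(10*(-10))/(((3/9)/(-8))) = 16817/7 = 2402.43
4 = 4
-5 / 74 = -0.07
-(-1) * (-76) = -76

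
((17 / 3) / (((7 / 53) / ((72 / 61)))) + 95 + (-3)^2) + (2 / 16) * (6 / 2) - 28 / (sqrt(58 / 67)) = 529537 / 3416 - 14 * sqrt(3886) / 29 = 124.92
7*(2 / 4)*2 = 7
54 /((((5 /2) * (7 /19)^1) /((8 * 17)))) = 279072 /35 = 7973.49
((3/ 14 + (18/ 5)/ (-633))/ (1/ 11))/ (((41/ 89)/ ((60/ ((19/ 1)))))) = 18097794/ 1150583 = 15.73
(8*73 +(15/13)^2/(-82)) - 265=318.98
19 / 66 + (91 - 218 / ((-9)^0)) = -8363 / 66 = -126.71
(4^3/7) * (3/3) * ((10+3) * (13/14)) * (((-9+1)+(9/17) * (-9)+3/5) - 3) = -6970912/4165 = -1673.69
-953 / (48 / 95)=-1886.15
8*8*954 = 61056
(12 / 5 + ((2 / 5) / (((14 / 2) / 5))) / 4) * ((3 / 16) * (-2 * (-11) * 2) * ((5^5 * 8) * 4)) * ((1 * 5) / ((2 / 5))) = 178406250 / 7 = 25486607.14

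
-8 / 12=-2 / 3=-0.67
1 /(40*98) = 0.00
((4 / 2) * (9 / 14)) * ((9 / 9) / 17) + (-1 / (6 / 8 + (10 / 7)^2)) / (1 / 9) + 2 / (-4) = -475079 / 130186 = -3.65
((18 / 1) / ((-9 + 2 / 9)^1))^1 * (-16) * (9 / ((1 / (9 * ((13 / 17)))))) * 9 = 24564384 / 1343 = 18290.68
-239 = -239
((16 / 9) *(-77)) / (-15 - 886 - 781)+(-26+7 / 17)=-3282043 / 128673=-25.51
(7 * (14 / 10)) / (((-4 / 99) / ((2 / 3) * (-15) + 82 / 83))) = 907137 / 415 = 2185.87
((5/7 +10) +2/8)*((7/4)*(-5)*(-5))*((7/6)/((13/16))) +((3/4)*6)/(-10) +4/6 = 537419/780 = 689.00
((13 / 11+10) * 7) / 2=861 / 22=39.14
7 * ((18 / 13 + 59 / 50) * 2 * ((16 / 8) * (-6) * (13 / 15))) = -373.41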